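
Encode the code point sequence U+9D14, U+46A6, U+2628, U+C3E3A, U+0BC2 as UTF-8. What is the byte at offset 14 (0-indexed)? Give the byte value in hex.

U+9D14 → 3-byte form E9 B4 94 at offsets 0–2.
U+46A6 → 3-byte form E4 9A A6 at offsets 3–5.
U+2628 → 3-byte form E2 98 A8 at offsets 6–8.
U+C3E3A → 4-byte form F3 83 B8 BA at offsets 9–12.
U+0BC2 → 3-byte form E0 AF 82 at offsets 13–15.
Offset 14 falls in char 5's range; it's byte 2 of E0 AF 82 = 0xAF.

0xAF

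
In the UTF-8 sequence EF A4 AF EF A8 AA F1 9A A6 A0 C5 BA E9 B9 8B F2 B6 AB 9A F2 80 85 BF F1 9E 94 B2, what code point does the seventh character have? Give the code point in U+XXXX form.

U+8017F

Offset 0: leading byte 0xEF = 11101111 → 3-byte char #1 = EF A4 AF.
Offset 3: leading byte 0xEF = 11101111 → 3-byte char #2 = EF A8 AA.
Offset 6: leading byte 0xF1 = 11110001 → 4-byte char #3 = F1 9A A6 A0.
Offset 10: leading byte 0xC5 = 11000101 → 2-byte char #4 = C5 BA.
Offset 12: leading byte 0xE9 = 11101001 → 3-byte char #5 = E9 B9 8B.
Offset 15: leading byte 0xF2 = 11110010 → 4-byte char #6 = F2 B6 AB 9A.
Offset 19: leading byte 0xF2 = 11110010 → 4-byte char #7 = F2 80 85 BF.
Leading byte 0xF2 = 11110010 matches 11110xxx → 4-byte sequence.
Byte 1: 0xF2 = 11110010, payload 010 (3 bits).
Byte 2: 0x80 = 10000000 (10xxxxxx ✓), payload 000000.
Byte 3: 0x85 = 10000101 (10xxxxxx ✓), payload 000101.
Byte 4: 0xBF = 10111111 (10xxxxxx ✓), payload 111111.
Concatenate: 010000000000101111111 = 0x8017F (21 bits → U+8017F).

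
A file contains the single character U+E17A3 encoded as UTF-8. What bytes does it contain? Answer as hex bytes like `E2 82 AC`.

F3 A1 9E A3

U+E17A3 = 0xE17A3 = 923555 decimal. In range U+10000–U+10FFFF → 4-byte form: 11110xxx 10xxxxxx 10xxxxxx 10xxxxxx.
Binary (21 bits): 011100001011110100011.
Split 3+6+6+6: 011 | 100001 | 011110 | 100011.
Byte 1: 11110011 = 0xF3.
Byte 2: 10100001 = 0xA1.
Byte 3: 10011110 = 0x9E.
Byte 4: 10100011 = 0xA3.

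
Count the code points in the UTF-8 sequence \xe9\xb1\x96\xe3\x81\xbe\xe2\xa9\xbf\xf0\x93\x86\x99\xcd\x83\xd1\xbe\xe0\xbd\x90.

7

Byte at offset 0: 0xE9 = 11101001 → 3-byte char (#1). Advance 3.
Byte at offset 3: 0xE3 = 11100011 → 3-byte char (#2). Advance 3.
Byte at offset 6: 0xE2 = 11100010 → 3-byte char (#3). Advance 3.
Byte at offset 9: 0xF0 = 11110000 → 4-byte char (#4). Advance 4.
Byte at offset 13: 0xCD = 11001101 → 2-byte char (#5). Advance 2.
Byte at offset 15: 0xD1 = 11010001 → 2-byte char (#6). Advance 2.
Byte at offset 17: 0xE0 = 11100000 → 3-byte char (#7). Advance 3.
Reached end at offset 20 after 7 code points.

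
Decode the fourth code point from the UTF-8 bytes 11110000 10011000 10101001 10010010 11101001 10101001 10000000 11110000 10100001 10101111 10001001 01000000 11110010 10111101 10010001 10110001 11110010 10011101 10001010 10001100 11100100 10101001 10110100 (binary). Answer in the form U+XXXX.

U+0040

Offset 0: leading byte 0xF0 = 11110000 → 4-byte char #1 = F0 98 A9 92.
Offset 4: leading byte 0xE9 = 11101001 → 3-byte char #2 = E9 A9 80.
Offset 7: leading byte 0xF0 = 11110000 → 4-byte char #3 = F0 A1 AF 89.
Offset 11: leading byte 0x40 = 01000000 → 1-byte char #4 = 40.
Leading byte 0x40 = 01000000 matches 0xxxxxxx → 1-byte sequence.
Byte 1: 0x40 = 01000000, payload 1000000 (7 bits).
Concatenate: 1000000 = 0x40 (7 bits → U+0040).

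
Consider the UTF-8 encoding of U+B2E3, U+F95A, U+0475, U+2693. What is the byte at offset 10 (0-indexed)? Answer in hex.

0x93

U+B2E3 → 3-byte form EB 8B A3 at offsets 0–2.
U+F95A → 3-byte form EF A5 9A at offsets 3–5.
U+0475 → 2-byte form D1 B5 at offsets 6–7.
U+2693 → 3-byte form E2 9A 93 at offsets 8–10.
Offset 10 falls in char 4's range; it's byte 3 of E2 9A 93 = 0x93.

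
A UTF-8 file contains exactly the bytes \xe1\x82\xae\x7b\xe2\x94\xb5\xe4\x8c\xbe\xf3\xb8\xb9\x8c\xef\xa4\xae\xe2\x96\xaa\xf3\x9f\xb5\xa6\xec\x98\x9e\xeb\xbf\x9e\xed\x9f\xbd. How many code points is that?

11

Byte at offset 0: 0xE1 = 11100001 → 3-byte char (#1). Advance 3.
Byte at offset 3: 0x7B = 01111011 → 1-byte char (#2). Advance 1.
Byte at offset 4: 0xE2 = 11100010 → 3-byte char (#3). Advance 3.
Byte at offset 7: 0xE4 = 11100100 → 3-byte char (#4). Advance 3.
Byte at offset 10: 0xF3 = 11110011 → 4-byte char (#5). Advance 4.
Byte at offset 14: 0xEF = 11101111 → 3-byte char (#6). Advance 3.
Byte at offset 17: 0xE2 = 11100010 → 3-byte char (#7). Advance 3.
Byte at offset 20: 0xF3 = 11110011 → 4-byte char (#8). Advance 4.
Byte at offset 24: 0xEC = 11101100 → 3-byte char (#9). Advance 3.
Byte at offset 27: 0xEB = 11101011 → 3-byte char (#10). Advance 3.
Byte at offset 30: 0xED = 11101101 → 3-byte char (#11). Advance 3.
Reached end at offset 33 after 11 code points.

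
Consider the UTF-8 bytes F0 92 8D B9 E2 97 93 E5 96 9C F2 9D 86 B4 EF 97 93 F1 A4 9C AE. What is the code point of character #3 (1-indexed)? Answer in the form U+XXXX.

U+559C

Offset 0: leading byte 0xF0 = 11110000 → 4-byte char #1 = F0 92 8D B9.
Offset 4: leading byte 0xE2 = 11100010 → 3-byte char #2 = E2 97 93.
Offset 7: leading byte 0xE5 = 11100101 → 3-byte char #3 = E5 96 9C.
Leading byte 0xE5 = 11100101 matches 1110xxxx → 3-byte sequence.
Byte 1: 0xE5 = 11100101, payload 0101 (4 bits).
Byte 2: 0x96 = 10010110 (10xxxxxx ✓), payload 010110.
Byte 3: 0x9C = 10011100 (10xxxxxx ✓), payload 011100.
Concatenate: 0101010110011100 = 0x559C (16 bits → U+559C).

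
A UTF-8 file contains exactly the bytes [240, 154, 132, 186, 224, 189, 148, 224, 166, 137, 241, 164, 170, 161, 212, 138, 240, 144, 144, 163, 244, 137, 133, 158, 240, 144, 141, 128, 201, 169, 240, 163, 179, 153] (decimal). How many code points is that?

Byte at offset 0: 0xF0 = 11110000 → 4-byte char (#1). Advance 4.
Byte at offset 4: 0xE0 = 11100000 → 3-byte char (#2). Advance 3.
Byte at offset 7: 0xE0 = 11100000 → 3-byte char (#3). Advance 3.
Byte at offset 10: 0xF1 = 11110001 → 4-byte char (#4). Advance 4.
Byte at offset 14: 0xD4 = 11010100 → 2-byte char (#5). Advance 2.
Byte at offset 16: 0xF0 = 11110000 → 4-byte char (#6). Advance 4.
Byte at offset 20: 0xF4 = 11110100 → 4-byte char (#7). Advance 4.
Byte at offset 24: 0xF0 = 11110000 → 4-byte char (#8). Advance 4.
Byte at offset 28: 0xC9 = 11001001 → 2-byte char (#9). Advance 2.
Byte at offset 30: 0xF0 = 11110000 → 4-byte char (#10). Advance 4.
Reached end at offset 34 after 10 code points.

10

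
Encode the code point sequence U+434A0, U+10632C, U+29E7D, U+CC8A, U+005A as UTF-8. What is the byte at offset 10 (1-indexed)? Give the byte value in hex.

1-indexed offset 10 is 0-indexed offset 9.
U+434A0 → 4-byte form F1 83 92 A0 at offsets 0–3.
U+10632C → 4-byte form F4 86 8C AC at offsets 4–7.
U+29E7D → 4-byte form F0 A9 B9 BD at offsets 8–11.
Offset 9 falls in char 3's range; it's byte 2 of F0 A9 B9 BD = 0xA9.

0xA9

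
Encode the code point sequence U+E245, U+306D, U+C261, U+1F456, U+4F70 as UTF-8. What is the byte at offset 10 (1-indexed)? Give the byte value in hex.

0xF0

1-indexed offset 10 is 0-indexed offset 9.
U+E245 → 3-byte form EE 89 85 at offsets 0–2.
U+306D → 3-byte form E3 81 AD at offsets 3–5.
U+C261 → 3-byte form EC 89 A1 at offsets 6–8.
U+1F456 → 4-byte form F0 9F 91 96 at offsets 9–12.
Offset 9 falls in char 4's range; it's byte 1 of F0 9F 91 96 = 0xF0.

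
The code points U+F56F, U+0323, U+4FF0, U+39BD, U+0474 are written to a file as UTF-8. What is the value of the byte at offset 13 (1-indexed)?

0xB4

1-indexed offset 13 is 0-indexed offset 12.
U+F56F → 3-byte form EF 95 AF at offsets 0–2.
U+0323 → 2-byte form CC A3 at offsets 3–4.
U+4FF0 → 3-byte form E4 BF B0 at offsets 5–7.
U+39BD → 3-byte form E3 A6 BD at offsets 8–10.
U+0474 → 2-byte form D1 B4 at offsets 11–12.
Offset 12 falls in char 5's range; it's byte 2 of D1 B4 = 0xB4.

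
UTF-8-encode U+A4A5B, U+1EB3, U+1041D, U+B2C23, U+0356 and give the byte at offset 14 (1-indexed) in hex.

1-indexed offset 14 is 0-indexed offset 13.
U+A4A5B → 4-byte form F2 A4 A9 9B at offsets 0–3.
U+1EB3 → 3-byte form E1 BA B3 at offsets 4–6.
U+1041D → 4-byte form F0 90 90 9D at offsets 7–10.
U+B2C23 → 4-byte form F2 B2 B0 A3 at offsets 11–14.
Offset 13 falls in char 4's range; it's byte 3 of F2 B2 B0 A3 = 0xB0.

0xB0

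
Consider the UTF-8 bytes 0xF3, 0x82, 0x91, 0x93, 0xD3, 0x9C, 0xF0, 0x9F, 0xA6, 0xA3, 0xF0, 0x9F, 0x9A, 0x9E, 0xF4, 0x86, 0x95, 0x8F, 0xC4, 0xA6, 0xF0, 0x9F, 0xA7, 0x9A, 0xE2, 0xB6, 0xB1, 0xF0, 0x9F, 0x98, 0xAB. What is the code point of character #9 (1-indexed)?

Offset 0: leading byte 0xF3 = 11110011 → 4-byte char #1 = F3 82 91 93.
Offset 4: leading byte 0xD3 = 11010011 → 2-byte char #2 = D3 9C.
Offset 6: leading byte 0xF0 = 11110000 → 4-byte char #3 = F0 9F A6 A3.
Offset 10: leading byte 0xF0 = 11110000 → 4-byte char #4 = F0 9F 9A 9E.
Offset 14: leading byte 0xF4 = 11110100 → 4-byte char #5 = F4 86 95 8F.
Offset 18: leading byte 0xC4 = 11000100 → 2-byte char #6 = C4 A6.
Offset 20: leading byte 0xF0 = 11110000 → 4-byte char #7 = F0 9F A7 9A.
Offset 24: leading byte 0xE2 = 11100010 → 3-byte char #8 = E2 B6 B1.
Offset 27: leading byte 0xF0 = 11110000 → 4-byte char #9 = F0 9F 98 AB.
Leading byte 0xF0 = 11110000 matches 11110xxx → 4-byte sequence.
Byte 1: 0xF0 = 11110000, payload 000 (3 bits).
Byte 2: 0x9F = 10011111 (10xxxxxx ✓), payload 011111.
Byte 3: 0x98 = 10011000 (10xxxxxx ✓), payload 011000.
Byte 4: 0xAB = 10101011 (10xxxxxx ✓), payload 101011.
Concatenate: 000011111011000101011 = 0x1F62B (21 bits → U+1F62B).

U+1F62B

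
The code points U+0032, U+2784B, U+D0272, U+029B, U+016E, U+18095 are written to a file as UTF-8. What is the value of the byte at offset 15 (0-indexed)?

0x82

U+0032 → 1-byte form 32 at offsets 0–0.
U+2784B → 4-byte form F0 A7 A1 8B at offsets 1–4.
U+D0272 → 4-byte form F3 90 89 B2 at offsets 5–8.
U+029B → 2-byte form CA 9B at offsets 9–10.
U+016E → 2-byte form C5 AE at offsets 11–12.
U+18095 → 4-byte form F0 98 82 95 at offsets 13–16.
Offset 15 falls in char 6's range; it's byte 3 of F0 98 82 95 = 0x82.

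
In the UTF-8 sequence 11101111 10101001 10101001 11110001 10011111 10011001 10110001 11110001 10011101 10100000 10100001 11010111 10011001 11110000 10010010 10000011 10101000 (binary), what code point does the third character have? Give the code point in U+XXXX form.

Offset 0: leading byte 0xEF = 11101111 → 3-byte char #1 = EF A9 A9.
Offset 3: leading byte 0xF1 = 11110001 → 4-byte char #2 = F1 9F 99 B1.
Offset 7: leading byte 0xF1 = 11110001 → 4-byte char #3 = F1 9D A0 A1.
Leading byte 0xF1 = 11110001 matches 11110xxx → 4-byte sequence.
Byte 1: 0xF1 = 11110001, payload 001 (3 bits).
Byte 2: 0x9D = 10011101 (10xxxxxx ✓), payload 011101.
Byte 3: 0xA0 = 10100000 (10xxxxxx ✓), payload 100000.
Byte 4: 0xA1 = 10100001 (10xxxxxx ✓), payload 100001.
Concatenate: 001011101100000100001 = 0x5D821 (21 bits → U+5D821).

U+5D821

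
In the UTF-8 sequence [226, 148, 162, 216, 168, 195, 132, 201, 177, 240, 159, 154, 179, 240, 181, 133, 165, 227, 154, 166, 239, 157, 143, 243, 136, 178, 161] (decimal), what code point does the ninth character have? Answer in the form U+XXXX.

U+C8CA1

Offset 0: leading byte 0xE2 = 11100010 → 3-byte char #1 = E2 94 A2.
Offset 3: leading byte 0xD8 = 11011000 → 2-byte char #2 = D8 A8.
Offset 5: leading byte 0xC3 = 11000011 → 2-byte char #3 = C3 84.
Offset 7: leading byte 0xC9 = 11001001 → 2-byte char #4 = C9 B1.
Offset 9: leading byte 0xF0 = 11110000 → 4-byte char #5 = F0 9F 9A B3.
Offset 13: leading byte 0xF0 = 11110000 → 4-byte char #6 = F0 B5 85 A5.
Offset 17: leading byte 0xE3 = 11100011 → 3-byte char #7 = E3 9A A6.
Offset 20: leading byte 0xEF = 11101111 → 3-byte char #8 = EF 9D 8F.
Offset 23: leading byte 0xF3 = 11110011 → 4-byte char #9 = F3 88 B2 A1.
Leading byte 0xF3 = 11110011 matches 11110xxx → 4-byte sequence.
Byte 1: 0xF3 = 11110011, payload 011 (3 bits).
Byte 2: 0x88 = 10001000 (10xxxxxx ✓), payload 001000.
Byte 3: 0xB2 = 10110010 (10xxxxxx ✓), payload 110010.
Byte 4: 0xA1 = 10100001 (10xxxxxx ✓), payload 100001.
Concatenate: 011001000110010100001 = 0xC8CA1 (21 bits → U+C8CA1).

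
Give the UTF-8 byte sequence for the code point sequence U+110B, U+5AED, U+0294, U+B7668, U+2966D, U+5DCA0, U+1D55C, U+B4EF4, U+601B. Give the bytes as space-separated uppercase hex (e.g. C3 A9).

E1 84 8B E5 AB AD CA 94 F2 B7 99 A8 F0 A9 99 AD F1 9D B2 A0 F0 9D 95 9C F2 B4 BB B4 E6 80 9B

U+110B: 3-byte form → E1 84 8B.
U+5AED: 3-byte form → E5 AB AD.
U+0294: 2-byte form → CA 94.
U+B7668: 4-byte form → F2 B7 99 A8.
U+2966D: 4-byte form → F0 A9 99 AD.
U+5DCA0: 4-byte form → F1 9D B2 A0.
U+1D55C: 4-byte form → F0 9D 95 9C.
U+B4EF4: 4-byte form → F2 B4 BB B4.
U+601B: 3-byte form → E6 80 9B.
Concatenated (31 bytes): E1 84 8B E5 AB AD CA 94 F2 B7 99 A8 F0 A9 99 AD F1 9D B2 A0 F0 9D 95 9C F2 B4 BB B4 E6 80 9B.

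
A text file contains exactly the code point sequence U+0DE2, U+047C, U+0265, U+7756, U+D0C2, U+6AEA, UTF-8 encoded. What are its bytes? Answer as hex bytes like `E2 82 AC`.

U+0DE2: 3-byte form → E0 B7 A2.
U+047C: 2-byte form → D1 BC.
U+0265: 2-byte form → C9 A5.
U+7756: 3-byte form → E7 9D 96.
U+D0C2: 3-byte form → ED 83 82.
U+6AEA: 3-byte form → E6 AB AA.
Concatenated (16 bytes): E0 B7 A2 D1 BC C9 A5 E7 9D 96 ED 83 82 E6 AB AA.

E0 B7 A2 D1 BC C9 A5 E7 9D 96 ED 83 82 E6 AB AA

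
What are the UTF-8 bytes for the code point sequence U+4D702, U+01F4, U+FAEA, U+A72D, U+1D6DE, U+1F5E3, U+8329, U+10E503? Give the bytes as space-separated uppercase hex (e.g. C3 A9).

U+4D702: 4-byte form → F1 8D 9C 82.
U+01F4: 2-byte form → C7 B4.
U+FAEA: 3-byte form → EF AB AA.
U+A72D: 3-byte form → EA 9C AD.
U+1D6DE: 4-byte form → F0 9D 9B 9E.
U+1F5E3: 4-byte form → F0 9F 97 A3.
U+8329: 3-byte form → E8 8C A9.
U+10E503: 4-byte form → F4 8E 94 83.
Concatenated (27 bytes): F1 8D 9C 82 C7 B4 EF AB AA EA 9C AD F0 9D 9B 9E F0 9F 97 A3 E8 8C A9 F4 8E 94 83.

F1 8D 9C 82 C7 B4 EF AB AA EA 9C AD F0 9D 9B 9E F0 9F 97 A3 E8 8C A9 F4 8E 94 83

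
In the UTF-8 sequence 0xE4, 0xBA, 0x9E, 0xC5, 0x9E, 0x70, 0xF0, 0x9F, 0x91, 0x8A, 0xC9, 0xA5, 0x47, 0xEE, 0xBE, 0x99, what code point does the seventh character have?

U+EF99

Offset 0: leading byte 0xE4 = 11100100 → 3-byte char #1 = E4 BA 9E.
Offset 3: leading byte 0xC5 = 11000101 → 2-byte char #2 = C5 9E.
Offset 5: leading byte 0x70 = 01110000 → 1-byte char #3 = 70.
Offset 6: leading byte 0xF0 = 11110000 → 4-byte char #4 = F0 9F 91 8A.
Offset 10: leading byte 0xC9 = 11001001 → 2-byte char #5 = C9 A5.
Offset 12: leading byte 0x47 = 01000111 → 1-byte char #6 = 47.
Offset 13: leading byte 0xEE = 11101110 → 3-byte char #7 = EE BE 99.
Leading byte 0xEE = 11101110 matches 1110xxxx → 3-byte sequence.
Byte 1: 0xEE = 11101110, payload 1110 (4 bits).
Byte 2: 0xBE = 10111110 (10xxxxxx ✓), payload 111110.
Byte 3: 0x99 = 10011001 (10xxxxxx ✓), payload 011001.
Concatenate: 1110111110011001 = 0xEF99 (16 bits → U+EF99).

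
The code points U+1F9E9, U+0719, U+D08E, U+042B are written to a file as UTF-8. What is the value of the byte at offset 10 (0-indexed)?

U+1F9E9 → 4-byte form F0 9F A7 A9 at offsets 0–3.
U+0719 → 2-byte form DC 99 at offsets 4–5.
U+D08E → 3-byte form ED 82 8E at offsets 6–8.
U+042B → 2-byte form D0 AB at offsets 9–10.
Offset 10 falls in char 4's range; it's byte 2 of D0 AB = 0xAB.

0xAB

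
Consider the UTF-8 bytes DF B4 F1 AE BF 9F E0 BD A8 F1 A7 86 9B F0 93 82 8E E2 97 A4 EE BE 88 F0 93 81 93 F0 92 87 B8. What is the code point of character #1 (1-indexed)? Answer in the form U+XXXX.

U+07F4

Offset 0: leading byte 0xDF = 11011111 → 2-byte char #1 = DF B4.
Leading byte 0xDF = 11011111 matches 110xxxxx → 2-byte sequence.
Byte 1: 0xDF = 11011111, payload 11111 (5 bits).
Byte 2: 0xB4 = 10110100 (10xxxxxx ✓), payload 110100.
Concatenate: 11111110100 = 0x7F4 (11 bits → U+07F4).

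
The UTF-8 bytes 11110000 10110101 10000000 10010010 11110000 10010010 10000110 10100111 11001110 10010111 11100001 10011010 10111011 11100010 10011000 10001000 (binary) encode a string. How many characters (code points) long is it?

5

Byte at offset 0: 0xF0 = 11110000 → 4-byte char (#1). Advance 4.
Byte at offset 4: 0xF0 = 11110000 → 4-byte char (#2). Advance 4.
Byte at offset 8: 0xCE = 11001110 → 2-byte char (#3). Advance 2.
Byte at offset 10: 0xE1 = 11100001 → 3-byte char (#4). Advance 3.
Byte at offset 13: 0xE2 = 11100010 → 3-byte char (#5). Advance 3.
Reached end at offset 16 after 5 code points.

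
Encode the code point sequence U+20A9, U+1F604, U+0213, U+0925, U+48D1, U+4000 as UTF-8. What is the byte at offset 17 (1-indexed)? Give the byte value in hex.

0x80

1-indexed offset 17 is 0-indexed offset 16.
U+20A9 → 3-byte form E2 82 A9 at offsets 0–2.
U+1F604 → 4-byte form F0 9F 98 84 at offsets 3–6.
U+0213 → 2-byte form C8 93 at offsets 7–8.
U+0925 → 3-byte form E0 A4 A5 at offsets 9–11.
U+48D1 → 3-byte form E4 A3 91 at offsets 12–14.
U+4000 → 3-byte form E4 80 80 at offsets 15–17.
Offset 16 falls in char 6's range; it's byte 2 of E4 80 80 = 0x80.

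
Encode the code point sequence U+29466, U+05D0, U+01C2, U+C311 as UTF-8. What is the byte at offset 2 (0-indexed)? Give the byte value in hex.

0x91

U+29466 → 4-byte form F0 A9 91 A6 at offsets 0–3.
Offset 2 falls in char 1's range; it's byte 3 of F0 A9 91 A6 = 0x91.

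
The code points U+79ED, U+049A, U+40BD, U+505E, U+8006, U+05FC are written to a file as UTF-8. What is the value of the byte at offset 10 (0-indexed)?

0x9E

U+79ED → 3-byte form E7 A7 AD at offsets 0–2.
U+049A → 2-byte form D2 9A at offsets 3–4.
U+40BD → 3-byte form E4 82 BD at offsets 5–7.
U+505E → 3-byte form E5 81 9E at offsets 8–10.
Offset 10 falls in char 4's range; it's byte 3 of E5 81 9E = 0x9E.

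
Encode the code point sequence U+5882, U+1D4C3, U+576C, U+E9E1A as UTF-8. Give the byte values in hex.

E5 A2 82 F0 9D 93 83 E5 9D AC F3 A9 B8 9A

U+5882: 3-byte form → E5 A2 82.
U+1D4C3: 4-byte form → F0 9D 93 83.
U+576C: 3-byte form → E5 9D AC.
U+E9E1A: 4-byte form → F3 A9 B8 9A.
Concatenated (14 bytes): E5 A2 82 F0 9D 93 83 E5 9D AC F3 A9 B8 9A.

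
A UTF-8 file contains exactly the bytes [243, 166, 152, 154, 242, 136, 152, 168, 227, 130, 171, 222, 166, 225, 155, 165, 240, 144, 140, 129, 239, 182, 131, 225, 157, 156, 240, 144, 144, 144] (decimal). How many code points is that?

9

Byte at offset 0: 0xF3 = 11110011 → 4-byte char (#1). Advance 4.
Byte at offset 4: 0xF2 = 11110010 → 4-byte char (#2). Advance 4.
Byte at offset 8: 0xE3 = 11100011 → 3-byte char (#3). Advance 3.
Byte at offset 11: 0xDE = 11011110 → 2-byte char (#4). Advance 2.
Byte at offset 13: 0xE1 = 11100001 → 3-byte char (#5). Advance 3.
Byte at offset 16: 0xF0 = 11110000 → 4-byte char (#6). Advance 4.
Byte at offset 20: 0xEF = 11101111 → 3-byte char (#7). Advance 3.
Byte at offset 23: 0xE1 = 11100001 → 3-byte char (#8). Advance 3.
Byte at offset 26: 0xF0 = 11110000 → 4-byte char (#9). Advance 4.
Reached end at offset 30 after 9 code points.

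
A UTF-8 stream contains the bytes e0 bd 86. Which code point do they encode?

U+0F46

Leading byte 0xE0 = 11100000 matches 1110xxxx → 3-byte sequence.
Byte 1: 0xE0 = 11100000, payload 0000 (4 bits).
Byte 2: 0xBD = 10111101 (10xxxxxx ✓), payload 111101.
Byte 3: 0x86 = 10000110 (10xxxxxx ✓), payload 000110.
Concatenate: 0000111101000110 = 0xF46 (16 bits → U+0F46).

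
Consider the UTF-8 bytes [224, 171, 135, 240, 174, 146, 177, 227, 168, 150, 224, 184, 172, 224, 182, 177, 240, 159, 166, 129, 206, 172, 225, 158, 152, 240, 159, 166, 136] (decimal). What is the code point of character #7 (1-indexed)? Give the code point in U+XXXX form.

U+03AC

Offset 0: leading byte 0xE0 = 11100000 → 3-byte char #1 = E0 AB 87.
Offset 3: leading byte 0xF0 = 11110000 → 4-byte char #2 = F0 AE 92 B1.
Offset 7: leading byte 0xE3 = 11100011 → 3-byte char #3 = E3 A8 96.
Offset 10: leading byte 0xE0 = 11100000 → 3-byte char #4 = E0 B8 AC.
Offset 13: leading byte 0xE0 = 11100000 → 3-byte char #5 = E0 B6 B1.
Offset 16: leading byte 0xF0 = 11110000 → 4-byte char #6 = F0 9F A6 81.
Offset 20: leading byte 0xCE = 11001110 → 2-byte char #7 = CE AC.
Leading byte 0xCE = 11001110 matches 110xxxxx → 2-byte sequence.
Byte 1: 0xCE = 11001110, payload 01110 (5 bits).
Byte 2: 0xAC = 10101100 (10xxxxxx ✓), payload 101100.
Concatenate: 01110101100 = 0x3AC (11 bits → U+03AC).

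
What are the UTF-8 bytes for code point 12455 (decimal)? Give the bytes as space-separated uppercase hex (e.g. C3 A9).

U+30A7 = 0x30A7 = 12455 decimal. In range U+0800–U+FFFF → 3-byte form: 1110xxxx 10xxxxxx 10xxxxxx.
Binary (16 bits): 0011000010100111.
Split 4+6+6: 0011 | 000010 | 100111.
Byte 1: 11100011 = 0xE3.
Byte 2: 10000010 = 0x82.
Byte 3: 10100111 = 0xA7.

E3 82 A7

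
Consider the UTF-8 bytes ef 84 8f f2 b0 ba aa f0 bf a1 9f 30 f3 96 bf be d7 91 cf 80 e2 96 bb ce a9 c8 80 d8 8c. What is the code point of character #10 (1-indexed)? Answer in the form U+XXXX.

Offset 0: leading byte 0xEF = 11101111 → 3-byte char #1 = EF 84 8F.
Offset 3: leading byte 0xF2 = 11110010 → 4-byte char #2 = F2 B0 BA AA.
Offset 7: leading byte 0xF0 = 11110000 → 4-byte char #3 = F0 BF A1 9F.
Offset 11: leading byte 0x30 = 00110000 → 1-byte char #4 = 30.
Offset 12: leading byte 0xF3 = 11110011 → 4-byte char #5 = F3 96 BF BE.
Offset 16: leading byte 0xD7 = 11010111 → 2-byte char #6 = D7 91.
Offset 18: leading byte 0xCF = 11001111 → 2-byte char #7 = CF 80.
Offset 20: leading byte 0xE2 = 11100010 → 3-byte char #8 = E2 96 BB.
Offset 23: leading byte 0xCE = 11001110 → 2-byte char #9 = CE A9.
Offset 25: leading byte 0xC8 = 11001000 → 2-byte char #10 = C8 80.
Leading byte 0xC8 = 11001000 matches 110xxxxx → 2-byte sequence.
Byte 1: 0xC8 = 11001000, payload 01000 (5 bits).
Byte 2: 0x80 = 10000000 (10xxxxxx ✓), payload 000000.
Concatenate: 01000000000 = 0x200 (11 bits → U+0200).

U+0200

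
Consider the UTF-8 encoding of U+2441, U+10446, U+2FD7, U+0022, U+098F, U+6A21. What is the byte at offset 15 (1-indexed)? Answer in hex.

0xE6

1-indexed offset 15 is 0-indexed offset 14.
U+2441 → 3-byte form E2 91 81 at offsets 0–2.
U+10446 → 4-byte form F0 90 91 86 at offsets 3–6.
U+2FD7 → 3-byte form E2 BF 97 at offsets 7–9.
U+0022 → 1-byte form 22 at offsets 10–10.
U+098F → 3-byte form E0 A6 8F at offsets 11–13.
U+6A21 → 3-byte form E6 A8 A1 at offsets 14–16.
Offset 14 falls in char 6's range; it's byte 1 of E6 A8 A1 = 0xE6.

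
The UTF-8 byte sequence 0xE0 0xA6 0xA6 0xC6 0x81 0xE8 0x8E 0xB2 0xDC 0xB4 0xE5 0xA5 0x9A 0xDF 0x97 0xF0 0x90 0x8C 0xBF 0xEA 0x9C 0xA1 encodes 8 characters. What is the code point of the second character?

Offset 0: leading byte 0xE0 = 11100000 → 3-byte char #1 = E0 A6 A6.
Offset 3: leading byte 0xC6 = 11000110 → 2-byte char #2 = C6 81.
Leading byte 0xC6 = 11000110 matches 110xxxxx → 2-byte sequence.
Byte 1: 0xC6 = 11000110, payload 00110 (5 bits).
Byte 2: 0x81 = 10000001 (10xxxxxx ✓), payload 000001.
Concatenate: 00110000001 = 0x181 (11 bits → U+0181).

U+0181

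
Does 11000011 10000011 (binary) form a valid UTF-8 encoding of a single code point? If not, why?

Leading byte 0xC3 = 11000011 → 2-byte form.
Continuation bytes 0x83=10000011 all match 10xxxxxx.
Decoded value 0xC3 is ≥ 0x80 (shortest form) and not a surrogate.

valid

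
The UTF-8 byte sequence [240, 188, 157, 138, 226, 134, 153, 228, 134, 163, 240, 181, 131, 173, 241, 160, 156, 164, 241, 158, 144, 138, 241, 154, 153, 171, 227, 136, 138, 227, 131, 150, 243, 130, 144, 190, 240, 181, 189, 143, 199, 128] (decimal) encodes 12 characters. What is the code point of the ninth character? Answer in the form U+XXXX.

U+30D6

Offset 0: leading byte 0xF0 = 11110000 → 4-byte char #1 = F0 BC 9D 8A.
Offset 4: leading byte 0xE2 = 11100010 → 3-byte char #2 = E2 86 99.
Offset 7: leading byte 0xE4 = 11100100 → 3-byte char #3 = E4 86 A3.
Offset 10: leading byte 0xF0 = 11110000 → 4-byte char #4 = F0 B5 83 AD.
Offset 14: leading byte 0xF1 = 11110001 → 4-byte char #5 = F1 A0 9C A4.
Offset 18: leading byte 0xF1 = 11110001 → 4-byte char #6 = F1 9E 90 8A.
Offset 22: leading byte 0xF1 = 11110001 → 4-byte char #7 = F1 9A 99 AB.
Offset 26: leading byte 0xE3 = 11100011 → 3-byte char #8 = E3 88 8A.
Offset 29: leading byte 0xE3 = 11100011 → 3-byte char #9 = E3 83 96.
Leading byte 0xE3 = 11100011 matches 1110xxxx → 3-byte sequence.
Byte 1: 0xE3 = 11100011, payload 0011 (4 bits).
Byte 2: 0x83 = 10000011 (10xxxxxx ✓), payload 000011.
Byte 3: 0x96 = 10010110 (10xxxxxx ✓), payload 010110.
Concatenate: 0011000011010110 = 0x30D6 (16 bits → U+30D6).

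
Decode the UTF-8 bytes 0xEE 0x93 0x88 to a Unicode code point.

Leading byte 0xEE = 11101110 matches 1110xxxx → 3-byte sequence.
Byte 1: 0xEE = 11101110, payload 1110 (4 bits).
Byte 2: 0x93 = 10010011 (10xxxxxx ✓), payload 010011.
Byte 3: 0x88 = 10001000 (10xxxxxx ✓), payload 001000.
Concatenate: 1110010011001000 = 0xE4C8 (16 bits → U+E4C8).

U+E4C8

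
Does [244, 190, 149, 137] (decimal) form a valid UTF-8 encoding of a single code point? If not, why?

invalid (encodes a value above U+10FFFF)

Leading byte 0xF4 = 11110100 → 4-byte form.
Payload = 0x13E549, which exceeds U+10FFFF, the maximum Unicode code point. (Leading bytes F5–FF, or F4 followed by ≥ 0x90, are invalid.)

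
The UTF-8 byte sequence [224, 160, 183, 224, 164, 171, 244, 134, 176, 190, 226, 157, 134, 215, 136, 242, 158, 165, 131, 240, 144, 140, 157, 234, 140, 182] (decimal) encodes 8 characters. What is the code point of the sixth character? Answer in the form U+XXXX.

Offset 0: leading byte 0xE0 = 11100000 → 3-byte char #1 = E0 A0 B7.
Offset 3: leading byte 0xE0 = 11100000 → 3-byte char #2 = E0 A4 AB.
Offset 6: leading byte 0xF4 = 11110100 → 4-byte char #3 = F4 86 B0 BE.
Offset 10: leading byte 0xE2 = 11100010 → 3-byte char #4 = E2 9D 86.
Offset 13: leading byte 0xD7 = 11010111 → 2-byte char #5 = D7 88.
Offset 15: leading byte 0xF2 = 11110010 → 4-byte char #6 = F2 9E A5 83.
Leading byte 0xF2 = 11110010 matches 11110xxx → 4-byte sequence.
Byte 1: 0xF2 = 11110010, payload 010 (3 bits).
Byte 2: 0x9E = 10011110 (10xxxxxx ✓), payload 011110.
Byte 3: 0xA5 = 10100101 (10xxxxxx ✓), payload 100101.
Byte 4: 0x83 = 10000011 (10xxxxxx ✓), payload 000011.
Concatenate: 010011110100101000011 = 0x9E943 (21 bits → U+9E943).

U+9E943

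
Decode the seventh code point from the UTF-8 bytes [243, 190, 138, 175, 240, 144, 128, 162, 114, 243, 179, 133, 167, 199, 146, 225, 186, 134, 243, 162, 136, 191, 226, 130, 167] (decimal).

U+E223F

Offset 0: leading byte 0xF3 = 11110011 → 4-byte char #1 = F3 BE 8A AF.
Offset 4: leading byte 0xF0 = 11110000 → 4-byte char #2 = F0 90 80 A2.
Offset 8: leading byte 0x72 = 01110010 → 1-byte char #3 = 72.
Offset 9: leading byte 0xF3 = 11110011 → 4-byte char #4 = F3 B3 85 A7.
Offset 13: leading byte 0xC7 = 11000111 → 2-byte char #5 = C7 92.
Offset 15: leading byte 0xE1 = 11100001 → 3-byte char #6 = E1 BA 86.
Offset 18: leading byte 0xF3 = 11110011 → 4-byte char #7 = F3 A2 88 BF.
Leading byte 0xF3 = 11110011 matches 11110xxx → 4-byte sequence.
Byte 1: 0xF3 = 11110011, payload 011 (3 bits).
Byte 2: 0xA2 = 10100010 (10xxxxxx ✓), payload 100010.
Byte 3: 0x88 = 10001000 (10xxxxxx ✓), payload 001000.
Byte 4: 0xBF = 10111111 (10xxxxxx ✓), payload 111111.
Concatenate: 011100010001000111111 = 0xE223F (21 bits → U+E223F).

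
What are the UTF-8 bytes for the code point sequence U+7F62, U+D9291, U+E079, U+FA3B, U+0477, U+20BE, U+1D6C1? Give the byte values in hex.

U+7F62: 3-byte form → E7 BD A2.
U+D9291: 4-byte form → F3 99 8A 91.
U+E079: 3-byte form → EE 81 B9.
U+FA3B: 3-byte form → EF A8 BB.
U+0477: 2-byte form → D1 B7.
U+20BE: 3-byte form → E2 82 BE.
U+1D6C1: 4-byte form → F0 9D 9B 81.
Concatenated (22 bytes): E7 BD A2 F3 99 8A 91 EE 81 B9 EF A8 BB D1 B7 E2 82 BE F0 9D 9B 81.

E7 BD A2 F3 99 8A 91 EE 81 B9 EF A8 BB D1 B7 E2 82 BE F0 9D 9B 81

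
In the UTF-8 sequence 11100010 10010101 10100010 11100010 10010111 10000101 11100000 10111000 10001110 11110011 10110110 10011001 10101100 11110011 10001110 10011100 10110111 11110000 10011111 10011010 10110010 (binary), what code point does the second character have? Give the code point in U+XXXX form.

Offset 0: leading byte 0xE2 = 11100010 → 3-byte char #1 = E2 95 A2.
Offset 3: leading byte 0xE2 = 11100010 → 3-byte char #2 = E2 97 85.
Leading byte 0xE2 = 11100010 matches 1110xxxx → 3-byte sequence.
Byte 1: 0xE2 = 11100010, payload 0010 (4 bits).
Byte 2: 0x97 = 10010111 (10xxxxxx ✓), payload 010111.
Byte 3: 0x85 = 10000101 (10xxxxxx ✓), payload 000101.
Concatenate: 0010010111000101 = 0x25C5 (16 bits → U+25C5).

U+25C5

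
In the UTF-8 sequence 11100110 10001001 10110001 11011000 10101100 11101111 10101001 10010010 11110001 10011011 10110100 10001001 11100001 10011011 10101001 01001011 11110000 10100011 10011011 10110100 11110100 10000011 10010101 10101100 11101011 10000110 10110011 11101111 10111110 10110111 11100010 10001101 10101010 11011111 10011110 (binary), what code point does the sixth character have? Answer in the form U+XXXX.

Offset 0: leading byte 0xE6 = 11100110 → 3-byte char #1 = E6 89 B1.
Offset 3: leading byte 0xD8 = 11011000 → 2-byte char #2 = D8 AC.
Offset 5: leading byte 0xEF = 11101111 → 3-byte char #3 = EF A9 92.
Offset 8: leading byte 0xF1 = 11110001 → 4-byte char #4 = F1 9B B4 89.
Offset 12: leading byte 0xE1 = 11100001 → 3-byte char #5 = E1 9B A9.
Offset 15: leading byte 0x4B = 01001011 → 1-byte char #6 = 4B.
Leading byte 0x4B = 01001011 matches 0xxxxxxx → 1-byte sequence.
Byte 1: 0x4B = 01001011, payload 1001011 (7 bits).
Concatenate: 1001011 = 0x4B (7 bits → U+004B).

U+004B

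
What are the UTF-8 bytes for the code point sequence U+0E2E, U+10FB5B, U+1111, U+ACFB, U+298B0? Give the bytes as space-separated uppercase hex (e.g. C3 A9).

E0 B8 AE F4 8F AD 9B E1 84 91 EA B3 BB F0 A9 A2 B0

U+0E2E: 3-byte form → E0 B8 AE.
U+10FB5B: 4-byte form → F4 8F AD 9B.
U+1111: 3-byte form → E1 84 91.
U+ACFB: 3-byte form → EA B3 BB.
U+298B0: 4-byte form → F0 A9 A2 B0.
Concatenated (17 bytes): E0 B8 AE F4 8F AD 9B E1 84 91 EA B3 BB F0 A9 A2 B0.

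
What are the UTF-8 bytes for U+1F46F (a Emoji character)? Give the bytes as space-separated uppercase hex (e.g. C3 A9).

U+1F46F = 0x1F46F = 128111 decimal. In range U+10000–U+10FFFF → 4-byte form: 11110xxx 10xxxxxx 10xxxxxx 10xxxxxx.
Binary (21 bits): 000011111010001101111.
Split 3+6+6+6: 000 | 011111 | 010001 | 101111.
Byte 1: 11110000 = 0xF0.
Byte 2: 10011111 = 0x9F.
Byte 3: 10010001 = 0x91.
Byte 4: 10101111 = 0xAF.

F0 9F 91 AF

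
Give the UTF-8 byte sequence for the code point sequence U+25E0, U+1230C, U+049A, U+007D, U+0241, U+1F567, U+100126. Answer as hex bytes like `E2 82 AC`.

U+25E0: 3-byte form → E2 97 A0.
U+1230C: 4-byte form → F0 92 8C 8C.
U+049A: 2-byte form → D2 9A.
U+007D: 1-byte form → 7D.
U+0241: 2-byte form → C9 81.
U+1F567: 4-byte form → F0 9F 95 A7.
U+100126: 4-byte form → F4 80 84 A6.
Concatenated (20 bytes): E2 97 A0 F0 92 8C 8C D2 9A 7D C9 81 F0 9F 95 A7 F4 80 84 A6.

E2 97 A0 F0 92 8C 8C D2 9A 7D C9 81 F0 9F 95 A7 F4 80 84 A6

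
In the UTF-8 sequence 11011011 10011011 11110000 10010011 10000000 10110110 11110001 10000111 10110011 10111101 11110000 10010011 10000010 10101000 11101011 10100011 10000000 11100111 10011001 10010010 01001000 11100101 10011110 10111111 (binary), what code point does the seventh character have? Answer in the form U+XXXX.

U+0048

Offset 0: leading byte 0xDB = 11011011 → 2-byte char #1 = DB 9B.
Offset 2: leading byte 0xF0 = 11110000 → 4-byte char #2 = F0 93 80 B6.
Offset 6: leading byte 0xF1 = 11110001 → 4-byte char #3 = F1 87 B3 BD.
Offset 10: leading byte 0xF0 = 11110000 → 4-byte char #4 = F0 93 82 A8.
Offset 14: leading byte 0xEB = 11101011 → 3-byte char #5 = EB A3 80.
Offset 17: leading byte 0xE7 = 11100111 → 3-byte char #6 = E7 99 92.
Offset 20: leading byte 0x48 = 01001000 → 1-byte char #7 = 48.
Leading byte 0x48 = 01001000 matches 0xxxxxxx → 1-byte sequence.
Byte 1: 0x48 = 01001000, payload 1001000 (7 bits).
Concatenate: 1001000 = 0x48 (7 bits → U+0048).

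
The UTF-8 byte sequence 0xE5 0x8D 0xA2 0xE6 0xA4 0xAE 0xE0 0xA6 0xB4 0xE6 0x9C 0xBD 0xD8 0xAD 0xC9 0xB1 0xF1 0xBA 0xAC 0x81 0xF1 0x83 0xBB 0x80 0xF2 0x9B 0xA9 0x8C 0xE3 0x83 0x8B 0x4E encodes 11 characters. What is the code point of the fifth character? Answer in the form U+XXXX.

U+062D

Offset 0: leading byte 0xE5 = 11100101 → 3-byte char #1 = E5 8D A2.
Offset 3: leading byte 0xE6 = 11100110 → 3-byte char #2 = E6 A4 AE.
Offset 6: leading byte 0xE0 = 11100000 → 3-byte char #3 = E0 A6 B4.
Offset 9: leading byte 0xE6 = 11100110 → 3-byte char #4 = E6 9C BD.
Offset 12: leading byte 0xD8 = 11011000 → 2-byte char #5 = D8 AD.
Leading byte 0xD8 = 11011000 matches 110xxxxx → 2-byte sequence.
Byte 1: 0xD8 = 11011000, payload 11000 (5 bits).
Byte 2: 0xAD = 10101101 (10xxxxxx ✓), payload 101101.
Concatenate: 11000101101 = 0x62D (11 bits → U+062D).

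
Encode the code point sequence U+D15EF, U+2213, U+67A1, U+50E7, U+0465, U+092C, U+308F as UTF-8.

F3 91 97 AF E2 88 93 E6 9E A1 E5 83 A7 D1 A5 E0 A4 AC E3 82 8F

U+D15EF: 4-byte form → F3 91 97 AF.
U+2213: 3-byte form → E2 88 93.
U+67A1: 3-byte form → E6 9E A1.
U+50E7: 3-byte form → E5 83 A7.
U+0465: 2-byte form → D1 A5.
U+092C: 3-byte form → E0 A4 AC.
U+308F: 3-byte form → E3 82 8F.
Concatenated (21 bytes): F3 91 97 AF E2 88 93 E6 9E A1 E5 83 A7 D1 A5 E0 A4 AC E3 82 8F.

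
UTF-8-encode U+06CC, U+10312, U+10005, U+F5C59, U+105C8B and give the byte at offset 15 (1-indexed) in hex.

1-indexed offset 15 is 0-indexed offset 14.
U+06CC → 2-byte form DB 8C at offsets 0–1.
U+10312 → 4-byte form F0 90 8C 92 at offsets 2–5.
U+10005 → 4-byte form F0 90 80 85 at offsets 6–9.
U+F5C59 → 4-byte form F3 B5 B1 99 at offsets 10–13.
U+105C8B → 4-byte form F4 85 B2 8B at offsets 14–17.
Offset 14 falls in char 5's range; it's byte 1 of F4 85 B2 8B = 0xF4.

0xF4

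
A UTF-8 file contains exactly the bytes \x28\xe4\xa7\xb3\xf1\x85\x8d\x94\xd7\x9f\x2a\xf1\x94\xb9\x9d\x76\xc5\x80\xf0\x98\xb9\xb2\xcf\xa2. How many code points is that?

10

Byte at offset 0: 0x28 = 00101000 → 1-byte char (#1). Advance 1.
Byte at offset 1: 0xE4 = 11100100 → 3-byte char (#2). Advance 3.
Byte at offset 4: 0xF1 = 11110001 → 4-byte char (#3). Advance 4.
Byte at offset 8: 0xD7 = 11010111 → 2-byte char (#4). Advance 2.
Byte at offset 10: 0x2A = 00101010 → 1-byte char (#5). Advance 1.
Byte at offset 11: 0xF1 = 11110001 → 4-byte char (#6). Advance 4.
Byte at offset 15: 0x76 = 01110110 → 1-byte char (#7). Advance 1.
Byte at offset 16: 0xC5 = 11000101 → 2-byte char (#8). Advance 2.
Byte at offset 18: 0xF0 = 11110000 → 4-byte char (#9). Advance 4.
Byte at offset 22: 0xCF = 11001111 → 2-byte char (#10). Advance 2.
Reached end at offset 24 after 10 code points.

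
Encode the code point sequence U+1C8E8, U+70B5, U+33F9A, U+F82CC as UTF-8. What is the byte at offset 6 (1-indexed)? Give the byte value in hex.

0x82

1-indexed offset 6 is 0-indexed offset 5.
U+1C8E8 → 4-byte form F0 9C A3 A8 at offsets 0–3.
U+70B5 → 3-byte form E7 82 B5 at offsets 4–6.
Offset 5 falls in char 2's range; it's byte 2 of E7 82 B5 = 0x82.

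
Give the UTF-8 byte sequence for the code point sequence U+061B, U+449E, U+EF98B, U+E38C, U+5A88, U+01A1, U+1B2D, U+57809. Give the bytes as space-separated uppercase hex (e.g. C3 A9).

U+061B: 2-byte form → D8 9B.
U+449E: 3-byte form → E4 92 9E.
U+EF98B: 4-byte form → F3 AF A6 8B.
U+E38C: 3-byte form → EE 8E 8C.
U+5A88: 3-byte form → E5 AA 88.
U+01A1: 2-byte form → C6 A1.
U+1B2D: 3-byte form → E1 AC AD.
U+57809: 4-byte form → F1 97 A0 89.
Concatenated (24 bytes): D8 9B E4 92 9E F3 AF A6 8B EE 8E 8C E5 AA 88 C6 A1 E1 AC AD F1 97 A0 89.

D8 9B E4 92 9E F3 AF A6 8B EE 8E 8C E5 AA 88 C6 A1 E1 AC AD F1 97 A0 89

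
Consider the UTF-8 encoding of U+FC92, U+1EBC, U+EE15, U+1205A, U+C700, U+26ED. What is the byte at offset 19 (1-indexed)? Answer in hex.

0xAD

1-indexed offset 19 is 0-indexed offset 18.
U+FC92 → 3-byte form EF B2 92 at offsets 0–2.
U+1EBC → 3-byte form E1 BA BC at offsets 3–5.
U+EE15 → 3-byte form EE B8 95 at offsets 6–8.
U+1205A → 4-byte form F0 92 81 9A at offsets 9–12.
U+C700 → 3-byte form EC 9C 80 at offsets 13–15.
U+26ED → 3-byte form E2 9B AD at offsets 16–18.
Offset 18 falls in char 6's range; it's byte 3 of E2 9B AD = 0xAD.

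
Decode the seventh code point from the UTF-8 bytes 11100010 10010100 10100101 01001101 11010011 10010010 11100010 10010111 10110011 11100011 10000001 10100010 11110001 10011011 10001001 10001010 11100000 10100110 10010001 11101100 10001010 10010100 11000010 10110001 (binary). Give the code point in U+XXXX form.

Offset 0: leading byte 0xE2 = 11100010 → 3-byte char #1 = E2 94 A5.
Offset 3: leading byte 0x4D = 01001101 → 1-byte char #2 = 4D.
Offset 4: leading byte 0xD3 = 11010011 → 2-byte char #3 = D3 92.
Offset 6: leading byte 0xE2 = 11100010 → 3-byte char #4 = E2 97 B3.
Offset 9: leading byte 0xE3 = 11100011 → 3-byte char #5 = E3 81 A2.
Offset 12: leading byte 0xF1 = 11110001 → 4-byte char #6 = F1 9B 89 8A.
Offset 16: leading byte 0xE0 = 11100000 → 3-byte char #7 = E0 A6 91.
Leading byte 0xE0 = 11100000 matches 1110xxxx → 3-byte sequence.
Byte 1: 0xE0 = 11100000, payload 0000 (4 bits).
Byte 2: 0xA6 = 10100110 (10xxxxxx ✓), payload 100110.
Byte 3: 0x91 = 10010001 (10xxxxxx ✓), payload 010001.
Concatenate: 0000100110010001 = 0x991 (16 bits → U+0991).

U+0991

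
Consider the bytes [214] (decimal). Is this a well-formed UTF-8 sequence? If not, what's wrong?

Leading byte 0xD6 = 11010110 → 2-byte form, but only 1 byte is present.

invalid (sequence truncated)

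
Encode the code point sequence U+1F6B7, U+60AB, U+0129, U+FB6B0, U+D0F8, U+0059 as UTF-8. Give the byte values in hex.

U+1F6B7: 4-byte form → F0 9F 9A B7.
U+60AB: 3-byte form → E6 82 AB.
U+0129: 2-byte form → C4 A9.
U+FB6B0: 4-byte form → F3 BB 9A B0.
U+D0F8: 3-byte form → ED 83 B8.
U+0059: 1-byte form → 59.
Concatenated (17 bytes): F0 9F 9A B7 E6 82 AB C4 A9 F3 BB 9A B0 ED 83 B8 59.

F0 9F 9A B7 E6 82 AB C4 A9 F3 BB 9A B0 ED 83 B8 59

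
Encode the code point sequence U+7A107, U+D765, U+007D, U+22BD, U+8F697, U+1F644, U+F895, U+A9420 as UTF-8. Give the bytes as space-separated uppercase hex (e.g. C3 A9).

U+7A107: 4-byte form → F1 BA 84 87.
U+D765: 3-byte form → ED 9D A5.
U+007D: 1-byte form → 7D.
U+22BD: 3-byte form → E2 8A BD.
U+8F697: 4-byte form → F2 8F 9A 97.
U+1F644: 4-byte form → F0 9F 99 84.
U+F895: 3-byte form → EF A2 95.
U+A9420: 4-byte form → F2 A9 90 A0.
Concatenated (26 bytes): F1 BA 84 87 ED 9D A5 7D E2 8A BD F2 8F 9A 97 F0 9F 99 84 EF A2 95 F2 A9 90 A0.

F1 BA 84 87 ED 9D A5 7D E2 8A BD F2 8F 9A 97 F0 9F 99 84 EF A2 95 F2 A9 90 A0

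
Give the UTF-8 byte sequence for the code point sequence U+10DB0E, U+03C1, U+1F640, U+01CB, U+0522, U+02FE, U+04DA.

U+10DB0E: 4-byte form → F4 8D AC 8E.
U+03C1: 2-byte form → CF 81.
U+1F640: 4-byte form → F0 9F 99 80.
U+01CB: 2-byte form → C7 8B.
U+0522: 2-byte form → D4 A2.
U+02FE: 2-byte form → CB BE.
U+04DA: 2-byte form → D3 9A.
Concatenated (18 bytes): F4 8D AC 8E CF 81 F0 9F 99 80 C7 8B D4 A2 CB BE D3 9A.

F4 8D AC 8E CF 81 F0 9F 99 80 C7 8B D4 A2 CB BE D3 9A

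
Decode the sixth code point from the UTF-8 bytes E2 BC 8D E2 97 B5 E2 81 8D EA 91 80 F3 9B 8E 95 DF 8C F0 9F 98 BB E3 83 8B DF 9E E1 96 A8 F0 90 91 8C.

U+07CC

Offset 0: leading byte 0xE2 = 11100010 → 3-byte char #1 = E2 BC 8D.
Offset 3: leading byte 0xE2 = 11100010 → 3-byte char #2 = E2 97 B5.
Offset 6: leading byte 0xE2 = 11100010 → 3-byte char #3 = E2 81 8D.
Offset 9: leading byte 0xEA = 11101010 → 3-byte char #4 = EA 91 80.
Offset 12: leading byte 0xF3 = 11110011 → 4-byte char #5 = F3 9B 8E 95.
Offset 16: leading byte 0xDF = 11011111 → 2-byte char #6 = DF 8C.
Leading byte 0xDF = 11011111 matches 110xxxxx → 2-byte sequence.
Byte 1: 0xDF = 11011111, payload 11111 (5 bits).
Byte 2: 0x8C = 10001100 (10xxxxxx ✓), payload 001100.
Concatenate: 11111001100 = 0x7CC (11 bits → U+07CC).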